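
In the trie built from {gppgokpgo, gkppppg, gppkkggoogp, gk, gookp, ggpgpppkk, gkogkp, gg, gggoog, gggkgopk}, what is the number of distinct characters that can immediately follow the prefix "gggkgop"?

The children of the "gggkgop" node are the distinct next characters among strings starting with "gggkgop".
Characters that immediately follow "gggkgop" among the stored strings: {k}.
That node has 1 child edge.

1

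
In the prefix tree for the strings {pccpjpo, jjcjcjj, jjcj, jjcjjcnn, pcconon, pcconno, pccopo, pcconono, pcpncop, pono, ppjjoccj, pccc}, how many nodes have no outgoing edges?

10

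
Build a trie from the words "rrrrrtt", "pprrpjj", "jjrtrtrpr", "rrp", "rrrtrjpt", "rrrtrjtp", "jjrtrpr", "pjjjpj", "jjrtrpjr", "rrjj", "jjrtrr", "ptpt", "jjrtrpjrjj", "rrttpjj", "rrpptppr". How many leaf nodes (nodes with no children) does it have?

13

Leaves are exactly the stored words that no other stored word extends.
Those words: "jjrtrpjrjj", "jjrtrpr", "jjrtrr", "jjrtrtrpr", "pjjjpj", "pprrpjj", "ptpt", "rrjj", "rrpptppr", "rrrrrtt", "rrrtrjpt", "rrrtrjtp", "rrttpjj"
Leaf count: 13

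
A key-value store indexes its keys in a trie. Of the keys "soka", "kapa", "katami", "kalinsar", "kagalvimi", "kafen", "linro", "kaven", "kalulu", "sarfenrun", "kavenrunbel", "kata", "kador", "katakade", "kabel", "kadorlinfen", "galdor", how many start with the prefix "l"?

Filter for entries beginning with "l":
Matches: "linro"
Count: 1

1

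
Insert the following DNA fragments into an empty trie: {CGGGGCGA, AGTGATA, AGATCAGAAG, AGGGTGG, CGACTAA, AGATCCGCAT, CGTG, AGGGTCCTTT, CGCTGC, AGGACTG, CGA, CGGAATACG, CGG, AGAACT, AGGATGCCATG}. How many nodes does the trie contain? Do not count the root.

Insert word by word; a character creates a node only if that edge doesn't already exist:
  "CGGGGCGA" → 8 new (C, G, G, G, G, C, G, A)
  "AGTGATA" → 7 new (A, G, T, G, A, T, A)
  "AGATCAGAAG" → prefix "AG" already present; 8 new (A, T, C, A, G, A, A, G)
  "AGGGTGG" → prefix "AG" already present; 5 new (G, G, T, G, G)
  "CGACTAA" → prefix "CG" already present; 5 new (A, C, T, A, A)
  "AGATCCGCAT" → prefix "AGATC" already present; 5 new (C, G, C, A, T)
  "CGTG" → prefix "CG" already present; 2 new (T, G)
  "AGGGTCCTTT" → prefix "AGGGT" already present; 5 new (C, C, T, T, T)
  "CGCTGC" → prefix "CG" already present; 4 new (C, T, G, C)
  "AGGACTG" → prefix "AGG" already present; 4 new (A, C, T, G)
  "CGA" → prefix "CGA" already present; 0 new (none)
  "CGGAATACG" → prefix "CGG" already present; 6 new (A, A, T, A, C, G)
  "CGG" → prefix "CGG" already present; 0 new (none)
  "AGAACT" → prefix "AGA" already present; 3 new (A, C, T)
  "AGGATGCCATG" → prefix "AGGA" already present; 7 new (T, G, C, C, A, T, G)
Total nodes = 8 + 7 + 8 + 5 + 5 + 5 + 2 + 5 + 4 + 4 + 0 + 6 + 0 + 3 + 7 = 69

69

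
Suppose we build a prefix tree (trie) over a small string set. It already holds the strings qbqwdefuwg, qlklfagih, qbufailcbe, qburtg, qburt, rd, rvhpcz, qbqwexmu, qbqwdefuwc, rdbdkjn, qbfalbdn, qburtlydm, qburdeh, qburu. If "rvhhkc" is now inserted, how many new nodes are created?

3

Walking "rvhhkc" from the root, the first 3 characters ("rvh") follow existing edges; "h" is the first miss.
So 6 − 3 = 3 new nodes.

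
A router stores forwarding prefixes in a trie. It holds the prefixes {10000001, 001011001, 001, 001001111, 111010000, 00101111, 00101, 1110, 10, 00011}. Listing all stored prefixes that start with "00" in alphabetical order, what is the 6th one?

Filter for "00…" and sort: "00011", "001", "001001111", "00101", "001011001", "00101111"
Position 6: 00101111

00101111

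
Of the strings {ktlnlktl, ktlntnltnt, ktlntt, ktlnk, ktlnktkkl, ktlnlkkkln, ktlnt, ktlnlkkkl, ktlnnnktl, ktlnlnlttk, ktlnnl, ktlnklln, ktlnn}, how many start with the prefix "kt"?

Filter for entries beginning with "kt":
Words under "kt": ktlnk, ktlnklln, ktlnktkkl, ktlnlkkkl, ktlnlkkkln, ktlnlktl, ktlnlnlttk, ktlnn, ktlnnl, ktlnnnktl, ktlnt, ktlntnltnt, ktlntt
Count: 13

13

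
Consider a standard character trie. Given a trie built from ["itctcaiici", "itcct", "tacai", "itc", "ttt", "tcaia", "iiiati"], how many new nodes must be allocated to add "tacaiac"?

2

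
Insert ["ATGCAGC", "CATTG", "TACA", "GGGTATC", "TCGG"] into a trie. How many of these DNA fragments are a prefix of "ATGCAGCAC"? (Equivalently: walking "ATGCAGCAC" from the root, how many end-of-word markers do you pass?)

Walk "ATGCAGCAC" from the root; an end-of-word marker is hit whenever a stored word is a prefix of "ATGCAGCAC".
Prefixes of the query that are stored words: "ATGCAGC"
Count: 1

1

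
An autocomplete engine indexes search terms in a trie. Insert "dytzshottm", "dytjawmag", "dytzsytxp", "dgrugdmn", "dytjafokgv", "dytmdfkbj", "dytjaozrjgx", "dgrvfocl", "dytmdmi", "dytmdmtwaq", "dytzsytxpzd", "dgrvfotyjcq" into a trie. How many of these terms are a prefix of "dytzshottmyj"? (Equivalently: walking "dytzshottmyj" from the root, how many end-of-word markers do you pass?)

Walk "dytzshottmyj" from the root; an end-of-word marker is hit whenever a stored word is a prefix of "dytzshottmyj".
Prefixes of the query that are stored words: "dytzshottm"
Count: 1

1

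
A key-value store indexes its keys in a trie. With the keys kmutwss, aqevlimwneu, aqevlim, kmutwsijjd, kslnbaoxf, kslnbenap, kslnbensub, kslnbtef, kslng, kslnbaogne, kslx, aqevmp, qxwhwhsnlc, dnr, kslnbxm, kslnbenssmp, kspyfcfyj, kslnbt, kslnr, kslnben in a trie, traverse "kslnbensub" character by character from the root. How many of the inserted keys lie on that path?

2

Walk "kslnbensub" from the root; an end-of-word marker is hit whenever a stored word is a prefix of "kslnbensub".
Prefixes of the query that are stored words: "kslnben", "kslnbensub"
Count: 2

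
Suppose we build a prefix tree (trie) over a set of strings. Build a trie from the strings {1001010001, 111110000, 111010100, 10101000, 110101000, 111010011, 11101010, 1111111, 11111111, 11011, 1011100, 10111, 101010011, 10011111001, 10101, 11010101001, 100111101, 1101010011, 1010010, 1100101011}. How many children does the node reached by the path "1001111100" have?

Follow the path "1001111100" to its node, then look at its outgoing edges.
Characters that immediately follow "1001111100" among the stored strings: {1}.
That node has 1 child edge.

1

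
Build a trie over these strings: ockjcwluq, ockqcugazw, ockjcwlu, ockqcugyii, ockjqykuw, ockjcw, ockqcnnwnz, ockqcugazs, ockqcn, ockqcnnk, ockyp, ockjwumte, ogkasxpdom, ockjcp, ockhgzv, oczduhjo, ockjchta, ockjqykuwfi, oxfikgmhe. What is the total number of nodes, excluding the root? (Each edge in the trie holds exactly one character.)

71

Insert word by word; a character creates a node only if that edge doesn't already exist:
  "ockjcwluq" → 9 new (o, c, k, j, c, w, l, u, q)
  "ockqcugazw" → prefix "ock" already present; 7 new (q, c, u, g, a, z, w)
  "ockjcwlu" → prefix "ockjcwlu" already present; 0 new (none)
  "ockqcugyii" → prefix "ockqcug" already present; 3 new (y, i, i)
  "ockjqykuw" → prefix "ockj" already present; 5 new (q, y, k, u, w)
  "ockjcw" → prefix "ockjcw" already present; 0 new (none)
  "ockqcnnwnz" → prefix "ockqc" already present; 5 new (n, n, w, n, z)
  "ockqcugazs" → prefix "ockqcugaz" already present; 1 new (s)
  "ockqcn" → prefix "ockqcn" already present; 0 new (none)
  "ockqcnnk" → prefix "ockqcnn" already present; 1 new (k)
  "ockyp" → prefix "ock" already present; 2 new (y, p)
  "ockjwumte" → prefix "ockj" already present; 5 new (w, u, m, t, e)
  "ogkasxpdom" → prefix "o" already present; 9 new (g, k, a, s, x, p, d, o, m)
  "ockjcp" → prefix "ockjc" already present; 1 new (p)
  "ockhgzv" → prefix "ock" already present; 4 new (h, g, z, v)
  "oczduhjo" → prefix "oc" already present; 6 new (z, d, u, h, j, o)
  "ockjchta" → prefix "ockjc" already present; 3 new (h, t, a)
  "ockjqykuwfi" → prefix "ockjqykuw" already present; 2 new (f, i)
  "oxfikgmhe" → prefix "o" already present; 8 new (x, f, i, k, g, m, h, e)
Total nodes = 9 + 7 + 0 + 3 + 5 + 0 + 5 + 1 + 0 + 1 + 2 + 5 + 9 + 1 + 4 + 6 + 3 + 2 + 8 = 71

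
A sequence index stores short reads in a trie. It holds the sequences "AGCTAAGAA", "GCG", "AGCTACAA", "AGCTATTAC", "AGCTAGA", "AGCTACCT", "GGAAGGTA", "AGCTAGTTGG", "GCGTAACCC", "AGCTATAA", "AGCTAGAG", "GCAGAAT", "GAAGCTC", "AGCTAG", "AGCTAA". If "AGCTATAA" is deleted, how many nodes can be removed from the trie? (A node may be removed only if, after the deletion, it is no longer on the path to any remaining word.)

A node on "AGCTATAA"'s path can go only if nothing else ends at it or branches off below it.
The suffix "AA" (2 nodes) is used only by "AGCTATAA"; the node for "AGCTAT" still has the child "T", so pruning stops there.
Nodes removed: 2

2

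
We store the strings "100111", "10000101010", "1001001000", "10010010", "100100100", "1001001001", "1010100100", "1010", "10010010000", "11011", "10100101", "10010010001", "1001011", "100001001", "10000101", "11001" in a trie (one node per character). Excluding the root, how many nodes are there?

45

Trace insertions, counting only characters that open a new branch:
  "100111" → 6 new (1, 0, 0, 1, 1, 1)
  "10000101010" → prefix "100" already present; 8 new (0, 0, 1, 0, 1, 0, 1, 0)
  "1001001000" → prefix "1001" already present; 6 new (0, 0, 1, 0, 0, 0)
  "10010010" → prefix "10010010" already present; 0 new (none)
  "100100100" → prefix "100100100" already present; 0 new (none)
  "1001001001" → prefix "100100100" already present; 1 new (1)
  "1010100100" → prefix "10" already present; 8 new (1, 0, 1, 0, 0, 1, 0, 0)
  "1010" → prefix "1010" already present; 0 new (none)
  "10010010000" → prefix "1001001000" already present; 1 new (0)
  "11011" → prefix "1" already present; 4 new (1, 0, 1, 1)
  "10100101" → prefix "1010" already present; 4 new (0, 1, 0, 1)
  "10010010001" → prefix "1001001000" already present; 1 new (1)
  "1001011" → prefix "10010" already present; 2 new (1, 1)
  "100001001" → prefix "1000010" already present; 2 new (0, 1)
  "10000101" → prefix "10000101" already present; 0 new (none)
  "11001" → prefix "110" already present; 2 new (0, 1)
Total nodes = 6 + 8 + 6 + 0 + 0 + 1 + 8 + 0 + 1 + 4 + 4 + 1 + 2 + 2 + 0 + 2 = 45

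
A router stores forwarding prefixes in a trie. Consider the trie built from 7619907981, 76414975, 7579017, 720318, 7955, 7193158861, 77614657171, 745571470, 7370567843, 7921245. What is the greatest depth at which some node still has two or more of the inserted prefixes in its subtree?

2

The deepest shared node is where two words last agree before diverging.
"7619907981" and "76414975" agree on "76" (2 characters) before diverging; nothing deeper is shared.
Longest shared-prefix length: 2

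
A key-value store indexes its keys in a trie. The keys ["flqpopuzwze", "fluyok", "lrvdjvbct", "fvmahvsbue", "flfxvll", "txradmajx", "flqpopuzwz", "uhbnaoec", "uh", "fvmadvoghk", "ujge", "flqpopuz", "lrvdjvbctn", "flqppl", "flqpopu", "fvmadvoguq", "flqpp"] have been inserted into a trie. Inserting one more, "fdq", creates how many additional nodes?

The longest prefix of "fdq" already in the trie is "f" (length 1).
New nodes needed: |"fdq"| − 1 = 3 − 1 = 2.

2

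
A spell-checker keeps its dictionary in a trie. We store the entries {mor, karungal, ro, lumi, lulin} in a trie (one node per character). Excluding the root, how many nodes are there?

Count nodes per top-level branch (shared prefixes stored once):
  'k'-branch (karungal): 8 nodes
  'l'-branch (lulin, lumi): 7 nodes
  'm'-branch (mor): 3 nodes
  'r'-branch (ro): 2 nodes
Sum: 20

20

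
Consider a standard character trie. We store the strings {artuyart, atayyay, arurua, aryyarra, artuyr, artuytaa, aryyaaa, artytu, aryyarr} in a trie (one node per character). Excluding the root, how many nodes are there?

33

Trie structure (* marks end of a word):
(root)
└─ a
   ├─ r
   │  ├─ t
   │  │  ├─ u
   │  │  │  └─ y
   │  │  │     ├─ a
   │  │  │     │  └─ r
   │  │  │     │     └─ t *
   │  │  │     ├─ r *
   │  │  │     └─ t
   │  │  │        └─ a
   │  │  │           └─ a *
   │  │  └─ y
   │  │     └─ t
   │  │        └─ u *
   │  ├─ u
   │  │  └─ r
   │  │     └─ u
   │  │        └─ a *
   │  └─ y
   │     └─ y
   │        └─ a
   │           ├─ a
   │           │  └─ a *
   │           └─ r
   │              └─ r *
   │                 └─ a *
   └─ t
      └─ a
         └─ y
            └─ y
               └─ a
                  └─ y *
Counting every labelled node above: 33.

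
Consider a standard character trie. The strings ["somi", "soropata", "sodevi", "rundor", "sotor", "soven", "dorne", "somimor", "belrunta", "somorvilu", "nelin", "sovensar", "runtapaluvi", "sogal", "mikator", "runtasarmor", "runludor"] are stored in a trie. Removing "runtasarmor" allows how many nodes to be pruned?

6

After clearing the end-marker at "runtasarmor", prune upward until reaching a node still needed by another word.
The suffix "sarmor" (6 nodes) is used only by "runtasarmor"; the node for "runta" still has the child "p", so pruning stops there.
Nodes removed: 6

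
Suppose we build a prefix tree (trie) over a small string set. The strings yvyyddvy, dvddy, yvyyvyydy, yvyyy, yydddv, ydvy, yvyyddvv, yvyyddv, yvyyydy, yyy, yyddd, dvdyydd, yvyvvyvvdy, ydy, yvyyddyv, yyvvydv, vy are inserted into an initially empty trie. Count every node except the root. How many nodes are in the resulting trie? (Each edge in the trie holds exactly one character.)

Count nodes per top-level branch (shared prefixes stored once):
  'd'-branch (dvddy, dvdyydd): 9 nodes
  'v'-branch (vy): 2 nodes
  'y'-branch (ydvy, ydy, yvyvvyvvdy, yvyyddv, yvyyddvv, yvyyddvy, yvyyddyv, yvyyvyydy, yvyyy, yvyyydy, yyddd, yydddv, yyvvydv, yyy): 41 nodes
Sum: 52

52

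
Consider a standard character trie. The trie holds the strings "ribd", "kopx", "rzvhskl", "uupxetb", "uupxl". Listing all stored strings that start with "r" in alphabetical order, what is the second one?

rzvhskl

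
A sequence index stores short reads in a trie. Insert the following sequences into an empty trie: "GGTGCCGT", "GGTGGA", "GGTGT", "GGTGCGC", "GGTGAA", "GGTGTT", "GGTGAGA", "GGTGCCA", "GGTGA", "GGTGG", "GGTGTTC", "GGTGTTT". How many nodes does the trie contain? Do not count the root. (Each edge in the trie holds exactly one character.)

Trace insertions, counting only characters that open a new branch:
  "GGTGCCGT" → 8 new (G, G, T, G, C, C, G, T)
  "GGTGGA" → prefix "GGTG" already present; 2 new (G, A)
  "GGTGT" → prefix "GGTG" already present; 1 new (T)
  "GGTGCGC" → prefix "GGTGC" already present; 2 new (G, C)
  "GGTGAA" → prefix "GGTG" already present; 2 new (A, A)
  "GGTGTT" → prefix "GGTGT" already present; 1 new (T)
  "GGTGAGA" → prefix "GGTGA" already present; 2 new (G, A)
  "GGTGCCA" → prefix "GGTGCC" already present; 1 new (A)
  "GGTGA" → prefix "GGTGA" already present; 0 new (none)
  "GGTGG" → prefix "GGTGG" already present; 0 new (none)
  "GGTGTTC" → prefix "GGTGTT" already present; 1 new (C)
  "GGTGTTT" → prefix "GGTGTT" already present; 1 new (T)
Total nodes = 8 + 2 + 1 + 2 + 2 + 1 + 2 + 1 + 0 + 0 + 1 + 1 = 21

21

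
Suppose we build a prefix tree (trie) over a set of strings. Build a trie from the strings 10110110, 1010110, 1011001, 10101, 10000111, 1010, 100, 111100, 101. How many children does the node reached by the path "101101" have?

Follow the path "101101" to its node, then look at its outgoing edges.
Distinct next characters after "101101": 1.
That node has 1 child edge.

1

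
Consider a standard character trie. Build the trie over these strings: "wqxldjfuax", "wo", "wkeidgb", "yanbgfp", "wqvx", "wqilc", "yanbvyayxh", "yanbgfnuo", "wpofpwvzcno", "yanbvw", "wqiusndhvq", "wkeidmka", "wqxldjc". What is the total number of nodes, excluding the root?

Count nodes per top-level branch (shared prefixes stored once):
  'w'-branch (wkeidgb, wkeidmka, wo, wpofpwvzcno, wqilc, wqiusndhvq, wqvx, wqxldjc, wqxldjfuax): 43 nodes
  'y'-branch (yanbgfnuo, yanbgfp, yanbvw, yanbvyayxh): 17 nodes
Sum: 60

60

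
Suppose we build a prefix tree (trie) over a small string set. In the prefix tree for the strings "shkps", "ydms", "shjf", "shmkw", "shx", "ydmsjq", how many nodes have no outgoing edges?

A leaf is a node with no children — equivalently, the end of a word that is not a proper prefix of any other stored word.
Those words: "shjf", "shkps", "shmkw", "shx", "ydmsjq"
Leaf count: 5

5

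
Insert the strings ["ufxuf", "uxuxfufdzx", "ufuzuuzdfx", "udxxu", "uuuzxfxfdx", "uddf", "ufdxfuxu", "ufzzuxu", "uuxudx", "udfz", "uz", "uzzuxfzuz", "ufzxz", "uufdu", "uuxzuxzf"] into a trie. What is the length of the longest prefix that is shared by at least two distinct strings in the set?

3

Look for the deepest trie node that still has at least two words in its subtree.
e.g. "ufzxz" and "ufzzuxu" share the prefix "ufz" of length 3; no pair shares a longer one.
Longest shared-prefix length: 3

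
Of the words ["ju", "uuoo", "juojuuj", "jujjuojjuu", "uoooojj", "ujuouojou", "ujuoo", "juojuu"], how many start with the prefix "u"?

Traverse to the node for "u", then collect every word in that subtree.
Matches: "ujuoo", "ujuouojou", "uoooojj", "uuoo"
Count: 4

4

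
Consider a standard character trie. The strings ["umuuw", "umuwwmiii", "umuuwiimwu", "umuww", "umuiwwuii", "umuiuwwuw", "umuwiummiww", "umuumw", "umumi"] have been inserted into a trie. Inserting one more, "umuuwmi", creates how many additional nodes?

Walking "umuuwmi" from the root, the first 5 characters ("umuuw") follow existing edges; "m" is the first miss.
So 7 − 5 = 2 new nodes.

2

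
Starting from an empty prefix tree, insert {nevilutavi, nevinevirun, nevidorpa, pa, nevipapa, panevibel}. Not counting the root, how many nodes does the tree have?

Insert word by word; a character creates a node only if that edge doesn't already exist:
  "nevilutavi" → 10 new (n, e, v, i, l, u, t, a, v, i)
  "nevinevirun" → prefix "nevi" already present; 7 new (n, e, v, i, r, u, n)
  "nevidorpa" → prefix "nevi" already present; 5 new (d, o, r, p, a)
  "pa" → 2 new (p, a)
  "nevipapa" → prefix "nevi" already present; 4 new (p, a, p, a)
  "panevibel" → prefix "pa" already present; 7 new (n, e, v, i, b, e, l)
Total nodes = 10 + 7 + 5 + 2 + 4 + 7 = 35

35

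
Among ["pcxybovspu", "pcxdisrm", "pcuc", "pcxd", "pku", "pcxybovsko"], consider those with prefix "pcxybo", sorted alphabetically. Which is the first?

pcxybovsko

Filter for "pcxybo…" and sort: "pcxybovsko", "pcxybovspu"
Position 1: pcxybovsko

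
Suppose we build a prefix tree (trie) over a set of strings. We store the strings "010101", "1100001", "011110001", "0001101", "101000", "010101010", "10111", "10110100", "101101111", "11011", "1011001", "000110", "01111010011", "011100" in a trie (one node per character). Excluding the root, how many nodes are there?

54

For each word, the new-node count is its length minus the longest prefix already in the trie:
  "010101" → 6 new (0, 1, 0, 1, 0, 1)
  "1100001" → 7 new (1, 1, 0, 0, 0, 0, 1)
  "011110001" → prefix "01" already present; 7 new (1, 1, 1, 0, 0, 0, 1)
  "0001101" → prefix "0" already present; 6 new (0, 0, 1, 1, 0, 1)
  "101000" → prefix "1" already present; 5 new (0, 1, 0, 0, 0)
  "010101010" → prefix "010101" already present; 3 new (0, 1, 0)
  "10111" → prefix "101" already present; 2 new (1, 1)
  "10110100" → prefix "1011" already present; 4 new (0, 1, 0, 0)
  "101101111" → prefix "101101" already present; 3 new (1, 1, 1)
  "11011" → prefix "110" already present; 2 new (1, 1)
  "1011001" → prefix "10110" already present; 2 new (0, 1)
  "000110" → prefix "000110" already present; 0 new (none)
  "01111010011" → prefix "011110" already present; 5 new (1, 0, 0, 1, 1)
  "011100" → prefix "0111" already present; 2 new (0, 0)
Total nodes = 6 + 7 + 7 + 6 + 5 + 3 + 2 + 4 + 3 + 2 + 2 + 0 + 5 + 2 = 54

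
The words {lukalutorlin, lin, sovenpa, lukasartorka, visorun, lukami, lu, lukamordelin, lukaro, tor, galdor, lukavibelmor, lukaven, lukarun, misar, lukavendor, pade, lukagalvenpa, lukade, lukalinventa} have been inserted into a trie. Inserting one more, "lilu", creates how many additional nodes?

2

The longest prefix of "lilu" already in the trie is "li" (length 2).
New nodes needed: |"lilu"| − 2 = 4 − 2 = 2.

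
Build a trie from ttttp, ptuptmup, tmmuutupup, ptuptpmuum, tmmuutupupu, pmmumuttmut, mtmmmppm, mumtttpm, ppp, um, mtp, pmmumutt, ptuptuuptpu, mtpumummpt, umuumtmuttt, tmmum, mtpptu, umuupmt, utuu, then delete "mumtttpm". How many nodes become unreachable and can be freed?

7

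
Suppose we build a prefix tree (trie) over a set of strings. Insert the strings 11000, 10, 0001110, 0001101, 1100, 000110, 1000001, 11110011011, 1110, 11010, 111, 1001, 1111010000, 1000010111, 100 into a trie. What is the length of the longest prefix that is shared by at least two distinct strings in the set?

Look for the deepest trie node that still has at least two words in its subtree.
e.g. "000110" and "0001101" share the prefix "000110" of length 6; no pair shares a longer one.
Longest shared-prefix length: 6

6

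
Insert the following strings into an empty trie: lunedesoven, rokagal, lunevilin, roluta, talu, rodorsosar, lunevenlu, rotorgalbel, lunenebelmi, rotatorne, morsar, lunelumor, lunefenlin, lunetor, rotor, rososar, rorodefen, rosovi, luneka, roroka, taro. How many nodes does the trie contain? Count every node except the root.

Trace insertions, counting only characters that open a new branch:
  "lunedesoven" → 11 new (l, u, n, e, d, e, s, o, v, e, n)
  "rokagal" → 7 new (r, o, k, a, g, a, l)
  "lunevilin" → prefix "lune" already present; 5 new (v, i, l, i, n)
  "roluta" → prefix "ro" already present; 4 new (l, u, t, a)
  "talu" → 4 new (t, a, l, u)
  "rodorsosar" → prefix "ro" already present; 8 new (d, o, r, s, o, s, a, r)
  "lunevenlu" → prefix "lunev" already present; 4 new (e, n, l, u)
  "rotorgalbel" → prefix "ro" already present; 9 new (t, o, r, g, a, l, b, e, l)
  "lunenebelmi" → prefix "lune" already present; 7 new (n, e, b, e, l, m, i)
  "rotatorne" → prefix "rot" already present; 6 new (a, t, o, r, n, e)
  "morsar" → 6 new (m, o, r, s, a, r)
  "lunelumor" → prefix "lune" already present; 5 new (l, u, m, o, r)
  "lunefenlin" → prefix "lune" already present; 6 new (f, e, n, l, i, n)
  "lunetor" → prefix "lune" already present; 3 new (t, o, r)
  "rotor" → prefix "rotor" already present; 0 new (none)
  "rososar" → prefix "ro" already present; 5 new (s, o, s, a, r)
  "rorodefen" → prefix "ro" already present; 7 new (r, o, d, e, f, e, n)
  "rosovi" → prefix "roso" already present; 2 new (v, i)
  "luneka" → prefix "lune" already present; 2 new (k, a)
  "roroka" → prefix "roro" already present; 2 new (k, a)
  "taro" → prefix "ta" already present; 2 new (r, o)
Total nodes = 11 + 7 + 5 + 4 + 4 + 8 + 4 + 9 + 7 + 6 + 6 + 5 + 6 + 3 + 0 + 5 + 7 + 2 + 2 + 2 + 2 = 105

105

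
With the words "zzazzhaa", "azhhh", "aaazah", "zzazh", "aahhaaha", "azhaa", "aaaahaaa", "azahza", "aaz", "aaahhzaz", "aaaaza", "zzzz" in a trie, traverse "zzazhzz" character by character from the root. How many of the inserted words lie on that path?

1

Traverse "zzazhzz" character by character; count nodes along the way that are marked as word ends.
Prefixes of the query that are stored words: "zzazh"
Count: 1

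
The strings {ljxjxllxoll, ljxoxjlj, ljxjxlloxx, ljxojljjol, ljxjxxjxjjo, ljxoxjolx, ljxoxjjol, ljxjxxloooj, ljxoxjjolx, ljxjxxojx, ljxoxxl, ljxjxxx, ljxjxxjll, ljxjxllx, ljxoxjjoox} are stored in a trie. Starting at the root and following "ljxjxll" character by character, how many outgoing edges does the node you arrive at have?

2

The children of the "ljxjxll" node are the distinct next characters among strings starting with "ljxjxll".
Distinct next characters after "ljxjxll": o, x.
That node has 2 child edges.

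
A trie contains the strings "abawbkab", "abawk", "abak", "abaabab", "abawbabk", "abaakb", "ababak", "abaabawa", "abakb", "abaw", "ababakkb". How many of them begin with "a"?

Traverse to the node for "a", then collect every word in that subtree.
Matches: "abaabab", "abaabawa", "abaakb", "ababak", "ababakkb", "abak", "abakb", "abaw", "abawbabk", "abawbkab", "abawk"
Count: 11

11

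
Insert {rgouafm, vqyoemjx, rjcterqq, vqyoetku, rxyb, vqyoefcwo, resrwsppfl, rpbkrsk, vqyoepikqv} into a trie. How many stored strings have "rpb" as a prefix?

1

Traverse to the node for "rpb", then collect every word in that subtree.
Words under "rpb": rpbkrsk
Count: 1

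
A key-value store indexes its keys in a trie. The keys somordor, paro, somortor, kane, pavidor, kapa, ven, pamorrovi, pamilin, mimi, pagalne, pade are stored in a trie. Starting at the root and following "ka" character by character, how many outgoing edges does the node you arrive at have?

2

Follow the path "ka" to its node, then look at its outgoing edges.
Characters that immediately follow "ka" among the stored strings: {n, p}.
That node has 2 child edges.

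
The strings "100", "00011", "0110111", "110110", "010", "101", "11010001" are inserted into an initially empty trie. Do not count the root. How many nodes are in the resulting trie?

Trace insertions, counting only characters that open a new branch:
  "100" → 3 new (1, 0, 0)
  "00011" → 5 new (0, 0, 0, 1, 1)
  "0110111" → prefix "0" already present; 6 new (1, 1, 0, 1, 1, 1)
  "110110" → prefix "1" already present; 5 new (1, 0, 1, 1, 0)
  "010" → prefix "01" already present; 1 new (0)
  "101" → prefix "10" already present; 1 new (1)
  "11010001" → prefix "1101" already present; 4 new (0, 0, 0, 1)
Total nodes = 3 + 5 + 6 + 5 + 1 + 1 + 4 = 25

25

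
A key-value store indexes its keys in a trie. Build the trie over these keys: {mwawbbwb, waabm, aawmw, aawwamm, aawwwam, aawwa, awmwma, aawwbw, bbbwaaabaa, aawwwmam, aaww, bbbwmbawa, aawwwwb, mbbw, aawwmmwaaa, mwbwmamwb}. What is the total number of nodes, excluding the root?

68

Insert word by word; a character creates a node only if that edge doesn't already exist:
  "mwawbbwb" → 8 new (m, w, a, w, b, b, w, b)
  "waabm" → 5 new (w, a, a, b, m)
  "aawmw" → 5 new (a, a, w, m, w)
  "aawwamm" → prefix "aaw" already present; 4 new (w, a, m, m)
  "aawwwam" → prefix "aaww" already present; 3 new (w, a, m)
  "aawwa" → prefix "aawwa" already present; 0 new (none)
  "awmwma" → prefix "a" already present; 5 new (w, m, w, m, a)
  "aawwbw" → prefix "aaww" already present; 2 new (b, w)
  "bbbwaaabaa" → 10 new (b, b, b, w, a, a, a, b, a, a)
  "aawwwmam" → prefix "aawww" already present; 3 new (m, a, m)
  "aaww" → prefix "aaww" already present; 0 new (none)
  "bbbwmbawa" → prefix "bbbw" already present; 5 new (m, b, a, w, a)
  "aawwwwb" → prefix "aawww" already present; 2 new (w, b)
  "mbbw" → prefix "m" already present; 3 new (b, b, w)
  "aawwmmwaaa" → prefix "aaww" already present; 6 new (m, m, w, a, a, a)
  "mwbwmamwb" → prefix "mw" already present; 7 new (b, w, m, a, m, w, b)
Total nodes = 8 + 5 + 5 + 4 + 3 + 0 + 5 + 2 + 10 + 3 + 0 + 5 + 2 + 3 + 6 + 7 = 68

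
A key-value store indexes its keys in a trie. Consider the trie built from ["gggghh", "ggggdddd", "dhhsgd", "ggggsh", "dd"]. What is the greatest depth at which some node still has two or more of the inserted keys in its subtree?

Equivalently: take the maximum, over all pairs, of their longest common prefix length.
e.g. "ggggdddd" and "gggghh" share the prefix "gggg" of length 4; no pair shares a longer one.
Longest shared-prefix length: 4

4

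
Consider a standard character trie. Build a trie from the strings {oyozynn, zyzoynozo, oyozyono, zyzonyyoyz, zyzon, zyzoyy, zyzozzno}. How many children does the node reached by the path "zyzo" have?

Follow the path "zyzo" to its node, then look at its outgoing edges.
Characters that immediately follow "zyzo" among the stored strings: {n, y, z}.
That node has 3 child edges.

3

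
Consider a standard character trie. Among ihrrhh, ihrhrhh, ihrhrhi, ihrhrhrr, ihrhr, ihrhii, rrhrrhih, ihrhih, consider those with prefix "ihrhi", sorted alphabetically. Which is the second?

ihrhii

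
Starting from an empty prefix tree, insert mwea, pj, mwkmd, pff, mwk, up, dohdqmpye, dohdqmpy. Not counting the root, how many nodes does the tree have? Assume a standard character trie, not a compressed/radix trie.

22

For each word, the new-node count is its length minus the longest prefix already in the trie:
  "mwea" → 4 new (m, w, e, a)
  "pj" → 2 new (p, j)
  "mwkmd" → prefix "mw" already present; 3 new (k, m, d)
  "pff" → prefix "p" already present; 2 new (f, f)
  "mwk" → prefix "mwk" already present; 0 new (none)
  "up" → 2 new (u, p)
  "dohdqmpye" → 9 new (d, o, h, d, q, m, p, y, e)
  "dohdqmpy" → prefix "dohdqmpy" already present; 0 new (none)
Total nodes = 4 + 2 + 3 + 2 + 0 + 2 + 9 + 0 = 22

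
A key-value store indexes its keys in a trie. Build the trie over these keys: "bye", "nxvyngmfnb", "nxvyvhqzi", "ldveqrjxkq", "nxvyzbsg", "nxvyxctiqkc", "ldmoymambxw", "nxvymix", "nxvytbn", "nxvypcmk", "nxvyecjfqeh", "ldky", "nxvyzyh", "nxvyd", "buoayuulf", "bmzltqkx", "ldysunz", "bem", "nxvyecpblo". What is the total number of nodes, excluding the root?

Insert word by word; a character creates a node only if that edge doesn't already exist:
  "bye" → 3 new (b, y, e)
  "nxvyngmfnb" → 10 new (n, x, v, y, n, g, m, f, n, b)
  "nxvyvhqzi" → prefix "nxvy" already present; 5 new (v, h, q, z, i)
  "ldveqrjxkq" → 10 new (l, d, v, e, q, r, j, x, k, q)
  "nxvyzbsg" → prefix "nxvy" already present; 4 new (z, b, s, g)
  "nxvyxctiqkc" → prefix "nxvy" already present; 7 new (x, c, t, i, q, k, c)
  "ldmoymambxw" → prefix "ld" already present; 9 new (m, o, y, m, a, m, b, x, w)
  "nxvymix" → prefix "nxvy" already present; 3 new (m, i, x)
  "nxvytbn" → prefix "nxvy" already present; 3 new (t, b, n)
  "nxvypcmk" → prefix "nxvy" already present; 4 new (p, c, m, k)
  "nxvyecjfqeh" → prefix "nxvy" already present; 7 new (e, c, j, f, q, e, h)
  "ldky" → prefix "ld" already present; 2 new (k, y)
  "nxvyzyh" → prefix "nxvyz" already present; 2 new (y, h)
  "nxvyd" → prefix "nxvy" already present; 1 new (d)
  "buoayuulf" → prefix "b" already present; 8 new (u, o, a, y, u, u, l, f)
  "bmzltqkx" → prefix "b" already present; 7 new (m, z, l, t, q, k, x)
  "ldysunz" → prefix "ld" already present; 5 new (y, s, u, n, z)
  "bem" → prefix "b" already present; 2 new (e, m)
  "nxvyecpblo" → prefix "nxvyec" already present; 4 new (p, b, l, o)
Total nodes = 3 + 10 + 5 + 10 + 4 + 7 + 9 + 3 + 3 + 4 + 7 + 2 + 2 + 1 + 8 + 7 + 5 + 2 + 4 = 96

96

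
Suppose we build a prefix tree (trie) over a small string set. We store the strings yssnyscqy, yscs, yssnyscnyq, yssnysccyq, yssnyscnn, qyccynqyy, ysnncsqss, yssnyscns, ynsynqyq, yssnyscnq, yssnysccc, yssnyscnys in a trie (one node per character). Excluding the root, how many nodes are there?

45

Trace insertions, counting only characters that open a new branch:
  "yssnyscqy" → 9 new (y, s, s, n, y, s, c, q, y)
  "yscs" → prefix "ys" already present; 2 new (c, s)
  "yssnyscnyq" → prefix "yssnysc" already present; 3 new (n, y, q)
  "yssnysccyq" → prefix "yssnysc" already present; 3 new (c, y, q)
  "yssnyscnn" → prefix "yssnyscn" already present; 1 new (n)
  "qyccynqyy" → 9 new (q, y, c, c, y, n, q, y, y)
  "ysnncsqss" → prefix "ys" already present; 7 new (n, n, c, s, q, s, s)
  "yssnyscns" → prefix "yssnyscn" already present; 1 new (s)
  "ynsynqyq" → prefix "y" already present; 7 new (n, s, y, n, q, y, q)
  "yssnyscnq" → prefix "yssnyscn" already present; 1 new (q)
  "yssnysccc" → prefix "yssnyscc" already present; 1 new (c)
  "yssnyscnys" → prefix "yssnyscny" already present; 1 new (s)
Total nodes = 9 + 2 + 3 + 3 + 1 + 9 + 7 + 1 + 7 + 1 + 1 + 1 = 45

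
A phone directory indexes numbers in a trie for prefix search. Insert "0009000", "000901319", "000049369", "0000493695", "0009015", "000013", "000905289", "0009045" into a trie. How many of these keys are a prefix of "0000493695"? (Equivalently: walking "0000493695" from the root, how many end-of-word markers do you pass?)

2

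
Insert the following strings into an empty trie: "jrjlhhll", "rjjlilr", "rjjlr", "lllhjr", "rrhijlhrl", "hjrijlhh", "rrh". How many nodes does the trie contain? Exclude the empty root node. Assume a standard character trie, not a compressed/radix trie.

Count nodes per top-level branch (shared prefixes stored once):
  'h'-branch (hjrijlhh): 8 nodes
  'j'-branch (jrjlhhll): 8 nodes
  'l'-branch (lllhjr): 6 nodes
  'r'-branch (rjjlilr, rjjlr, rrh, rrhijlhrl): 16 nodes
Sum: 38

38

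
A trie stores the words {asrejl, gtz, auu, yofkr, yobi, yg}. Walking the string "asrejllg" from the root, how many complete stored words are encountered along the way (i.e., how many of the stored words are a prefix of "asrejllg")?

1

Traverse "asrejllg" character by character; count nodes along the way that are marked as word ends.
Prefixes of the query that are stored words: "asrejl"
Count: 1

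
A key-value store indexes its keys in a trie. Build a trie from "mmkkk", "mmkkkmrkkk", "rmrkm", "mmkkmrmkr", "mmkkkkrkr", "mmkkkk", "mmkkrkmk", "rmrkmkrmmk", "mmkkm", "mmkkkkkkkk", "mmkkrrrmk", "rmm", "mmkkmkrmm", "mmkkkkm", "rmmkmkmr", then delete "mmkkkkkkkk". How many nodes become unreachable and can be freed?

After clearing the end-marker at "mmkkkkkkkk", prune upward until reaching a node still needed by another word.
The suffix "kkkk" (4 nodes) is used only by "mmkkkkkkkk"; the node for "mmkkkk" still has the child "r", so pruning stops there.
Nodes removed: 4

4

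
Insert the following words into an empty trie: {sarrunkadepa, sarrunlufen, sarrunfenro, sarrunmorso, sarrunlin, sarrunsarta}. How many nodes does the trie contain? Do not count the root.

Insert word by word; a character creates a node only if that edge doesn't already exist:
  "sarrunkadepa" → 12 new (s, a, r, r, u, n, k, a, d, e, p, a)
  "sarrunlufen" → prefix "sarrun" already present; 5 new (l, u, f, e, n)
  "sarrunfenro" → prefix "sarrun" already present; 5 new (f, e, n, r, o)
  "sarrunmorso" → prefix "sarrun" already present; 5 new (m, o, r, s, o)
  "sarrunlin" → prefix "sarrunl" already present; 2 new (i, n)
  "sarrunsarta" → prefix "sarrun" already present; 5 new (s, a, r, t, a)
Total nodes = 12 + 5 + 5 + 5 + 2 + 5 = 34

34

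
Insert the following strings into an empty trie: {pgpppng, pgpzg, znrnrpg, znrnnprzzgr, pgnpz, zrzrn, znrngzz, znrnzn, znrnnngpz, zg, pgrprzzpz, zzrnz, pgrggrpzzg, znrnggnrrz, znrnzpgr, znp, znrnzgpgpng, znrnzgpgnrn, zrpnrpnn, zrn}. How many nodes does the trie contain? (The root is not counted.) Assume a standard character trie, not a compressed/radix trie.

83

Trace insertions, counting only characters that open a new branch:
  "pgpppng" → 7 new (p, g, p, p, p, n, g)
  "pgpzg" → prefix "pgp" already present; 2 new (z, g)
  "znrnrpg" → 7 new (z, n, r, n, r, p, g)
  "znrnnprzzgr" → prefix "znrn" already present; 7 new (n, p, r, z, z, g, r)
  "pgnpz" → prefix "pg" already present; 3 new (n, p, z)
  "zrzrn" → prefix "z" already present; 4 new (r, z, r, n)
  "znrngzz" → prefix "znrn" already present; 3 new (g, z, z)
  "znrnzn" → prefix "znrn" already present; 2 new (z, n)
  "znrnnngpz" → prefix "znrnn" already present; 4 new (n, g, p, z)
  "zg" → prefix "z" already present; 1 new (g)
  "pgrprzzpz" → prefix "pg" already present; 7 new (r, p, r, z, z, p, z)
  "zzrnz" → prefix "z" already present; 4 new (z, r, n, z)
  "pgrggrpzzg" → prefix "pgr" already present; 7 new (g, g, r, p, z, z, g)
  "znrnggnrrz" → prefix "znrng" already present; 5 new (g, n, r, r, z)
  "znrnzpgr" → prefix "znrnz" already present; 3 new (p, g, r)
  "znp" → prefix "zn" already present; 1 new (p)
  "znrnzgpgpng" → prefix "znrnz" already present; 6 new (g, p, g, p, n, g)
  "znrnzgpgnrn" → prefix "znrnzgpg" already present; 3 new (n, r, n)
  "zrpnrpnn" → prefix "zr" already present; 6 new (p, n, r, p, n, n)
  "zrn" → prefix "zr" already present; 1 new (n)
Total nodes = 7 + 2 + 7 + 7 + 3 + 4 + 3 + 2 + 4 + 1 + 7 + 4 + 7 + 5 + 3 + 1 + 6 + 3 + 6 + 1 = 83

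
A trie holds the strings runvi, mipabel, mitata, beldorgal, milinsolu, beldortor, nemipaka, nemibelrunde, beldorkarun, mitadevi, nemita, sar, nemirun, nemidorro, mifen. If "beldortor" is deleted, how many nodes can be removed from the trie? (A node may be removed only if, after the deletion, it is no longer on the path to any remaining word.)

3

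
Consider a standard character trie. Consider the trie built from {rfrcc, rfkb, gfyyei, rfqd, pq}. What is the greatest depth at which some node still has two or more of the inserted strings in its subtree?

2

Equivalently: take the maximum, over all pairs, of their longest common prefix length.
"rfkb" and "rfqd" agree on "rf" (2 characters) before diverging; nothing deeper is shared.
Longest shared-prefix length: 2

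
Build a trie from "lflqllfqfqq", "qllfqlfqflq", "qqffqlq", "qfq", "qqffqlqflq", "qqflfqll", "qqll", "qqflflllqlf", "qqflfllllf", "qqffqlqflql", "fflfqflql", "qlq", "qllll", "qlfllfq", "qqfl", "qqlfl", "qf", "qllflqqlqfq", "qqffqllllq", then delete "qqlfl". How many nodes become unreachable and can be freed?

Walk "qqlfl" from the leaf back toward the root, removing each node that no remaining word uses.
The suffix "fl" (2 nodes) is used only by "qqlfl"; the node for "qql" still has the child "l", so pruning stops there.
Nodes removed: 2

2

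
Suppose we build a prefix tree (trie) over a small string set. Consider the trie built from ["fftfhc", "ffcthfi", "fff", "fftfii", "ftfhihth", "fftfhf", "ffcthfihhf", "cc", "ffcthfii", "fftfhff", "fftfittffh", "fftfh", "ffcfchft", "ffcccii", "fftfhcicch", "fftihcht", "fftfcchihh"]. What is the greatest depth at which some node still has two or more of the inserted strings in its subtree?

Look for the deepest trie node that still has at least two words in its subtree.
"ffcthfi" and "ffcthfihhf" agree on "ffcthfi" (7 characters) before diverging; nothing deeper is shared.
Longest shared-prefix length: 7

7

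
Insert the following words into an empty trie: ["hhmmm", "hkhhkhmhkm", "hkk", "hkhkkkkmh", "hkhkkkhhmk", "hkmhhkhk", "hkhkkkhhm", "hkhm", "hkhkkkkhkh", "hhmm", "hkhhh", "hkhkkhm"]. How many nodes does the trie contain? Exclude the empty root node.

Trie structure (* marks end of a word):
(root)
└─ h
   ├─ h
   │  └─ m
   │     └─ m *
   │        └─ m *
   └─ k
      ├─ h
      │  ├─ h
      │  │  ├─ h *
      │  │  └─ k
      │  │     └─ h
      │  │        └─ m
      │  │           └─ h
      │  │              └─ k
      │  │                 └─ m *
      │  ├─ k
      │  │  └─ k
      │  │     ├─ h
      │  │     │  └─ m *
      │  │     └─ k
      │  │        ├─ h
      │  │        │  └─ h
      │  │        │     └─ m *
      │  │        │        └─ k *
      │  │        └─ k
      │  │           ├─ h
      │  │           │  └─ k
      │  │           │     └─ h *
      │  │           └─ m
      │  │              └─ h *
      │  └─ m *
      ├─ k *
      └─ m
         └─ h
            └─ h
               └─ k
                  └─ h
                     └─ k *
Counting every labelled node above: 38.

38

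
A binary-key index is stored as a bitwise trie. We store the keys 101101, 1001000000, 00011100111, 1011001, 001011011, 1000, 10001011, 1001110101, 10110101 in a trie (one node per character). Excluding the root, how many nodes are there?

47

Count nodes per top-level branch (shared prefixes stored once):
  '0'-branch (00011100111, 001011011): 18 nodes
  '1'-branch (1000, 10001011, 1001000000, 1001110101, 1011001, 101101, 10110101): 29 nodes
Sum: 47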